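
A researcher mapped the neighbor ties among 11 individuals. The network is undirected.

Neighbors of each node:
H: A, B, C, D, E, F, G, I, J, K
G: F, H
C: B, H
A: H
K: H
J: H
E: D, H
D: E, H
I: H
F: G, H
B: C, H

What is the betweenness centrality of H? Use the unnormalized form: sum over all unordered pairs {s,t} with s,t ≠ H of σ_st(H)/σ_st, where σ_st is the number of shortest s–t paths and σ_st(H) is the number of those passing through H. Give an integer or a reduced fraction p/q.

42

Pairs whose geodesics pass through H — D–A: 1; D–K: 1; D–J: 1; D–C: 1; D–G: 1; D–B: 1; D–F: 1; D–I: 1; A–K: 1; A–J: 1; A–C: 1; A–G: 1; A–B: 1; A–F: 1 … (+28 more pairs).
All other pairs contribute 0.
Summing the contributions gives betweenness(H) = 42.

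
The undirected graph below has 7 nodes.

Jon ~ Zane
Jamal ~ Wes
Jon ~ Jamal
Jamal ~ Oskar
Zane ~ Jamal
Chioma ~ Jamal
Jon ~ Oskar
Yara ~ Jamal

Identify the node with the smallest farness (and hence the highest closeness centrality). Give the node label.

Farness (sum of distances to all others) for each node — Chioma:11, Jamal:6, Jon:9, Oskar:10, Wes:11, Yara:11, Zane:10.
The smallest farness is 6, for Jamal, so Jamal has the highest closeness.

Jamal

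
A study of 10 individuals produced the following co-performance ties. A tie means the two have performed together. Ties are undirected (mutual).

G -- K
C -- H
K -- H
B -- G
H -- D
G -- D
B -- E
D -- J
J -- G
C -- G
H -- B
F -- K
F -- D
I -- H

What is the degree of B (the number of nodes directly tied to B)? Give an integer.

B is directly tied to E, G, and H. That is 3 neighbors, so the degree of B is 3.

3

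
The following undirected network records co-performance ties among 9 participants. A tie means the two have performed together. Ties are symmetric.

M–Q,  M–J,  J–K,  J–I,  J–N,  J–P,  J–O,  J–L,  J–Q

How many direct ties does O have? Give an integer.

O is directly tied to J. That is 1 neighbor, so the degree of O is 1.

1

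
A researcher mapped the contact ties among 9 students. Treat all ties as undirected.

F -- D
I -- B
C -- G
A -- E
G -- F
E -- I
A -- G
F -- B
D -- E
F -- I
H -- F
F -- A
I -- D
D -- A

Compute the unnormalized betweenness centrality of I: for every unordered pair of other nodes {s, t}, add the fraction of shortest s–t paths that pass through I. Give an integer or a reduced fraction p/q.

Pairs whose geodesics pass through I — D–B: 1/2; F–E: 1/3; E–B: 1; E–H: 1/3.
All other pairs contribute 0.
Summing the contributions gives betweenness(I) = 13/6.

13/6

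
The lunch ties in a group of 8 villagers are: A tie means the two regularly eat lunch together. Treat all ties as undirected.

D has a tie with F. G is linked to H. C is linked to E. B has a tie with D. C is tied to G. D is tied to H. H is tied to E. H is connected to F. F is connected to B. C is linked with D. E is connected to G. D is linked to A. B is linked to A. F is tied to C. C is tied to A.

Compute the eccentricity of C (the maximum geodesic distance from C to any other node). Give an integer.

Distances from C: A:1, B:2, D:1, E:1, F:1, G:1, H:2.
The largest is 2 (to H and B), so the eccentricity of C is 2.

2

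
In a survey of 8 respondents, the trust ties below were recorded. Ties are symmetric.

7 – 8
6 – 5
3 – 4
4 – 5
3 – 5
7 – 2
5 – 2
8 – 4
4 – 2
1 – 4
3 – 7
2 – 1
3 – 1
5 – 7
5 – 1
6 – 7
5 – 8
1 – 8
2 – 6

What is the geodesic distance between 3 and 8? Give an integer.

2

One shortest route is 3 – 7 – 8, which uses 2 edges, and 3 and 8 are not directly tied, so nothing shorter exists. So d(3,8) = 2.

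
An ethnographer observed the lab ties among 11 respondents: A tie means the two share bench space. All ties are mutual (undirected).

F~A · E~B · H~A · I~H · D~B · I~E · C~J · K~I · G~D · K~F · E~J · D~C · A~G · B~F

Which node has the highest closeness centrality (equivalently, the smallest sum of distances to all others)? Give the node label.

B

Farness (sum of distances to all others) for each node — A:21, B:18, C:25, D:20, E:19, F:19, G:22, H:23, I:20, J:24, K:23.
The smallest farness is 18, for B, so B has the highest closeness.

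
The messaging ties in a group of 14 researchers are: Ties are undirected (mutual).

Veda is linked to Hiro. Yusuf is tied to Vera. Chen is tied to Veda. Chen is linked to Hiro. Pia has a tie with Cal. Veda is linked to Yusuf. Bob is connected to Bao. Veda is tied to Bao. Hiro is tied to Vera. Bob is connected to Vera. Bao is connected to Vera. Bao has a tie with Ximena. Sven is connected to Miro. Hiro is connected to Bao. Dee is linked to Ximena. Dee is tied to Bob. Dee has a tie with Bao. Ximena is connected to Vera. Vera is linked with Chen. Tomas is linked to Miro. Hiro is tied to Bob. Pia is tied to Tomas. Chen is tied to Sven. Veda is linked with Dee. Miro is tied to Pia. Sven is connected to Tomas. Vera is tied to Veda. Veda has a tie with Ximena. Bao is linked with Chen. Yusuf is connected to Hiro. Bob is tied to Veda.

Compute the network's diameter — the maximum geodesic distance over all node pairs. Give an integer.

6

Eccentricity of each node (its greatest distance to any other): Bao:5, Bob:6, Cal:6, Chen:4, Dee:6, Hiro:5, Miro:4, Pia:5, Sven:3, Tomas:4, Veda:5, Vera:5, Ximena:6, Yusuf:6.
The maximum eccentricity is 6, realized for instance by the pair Dee–Cal via Dee – Bao – Chen – Sven – Miro – Pia – Cal. So the diameter is 6.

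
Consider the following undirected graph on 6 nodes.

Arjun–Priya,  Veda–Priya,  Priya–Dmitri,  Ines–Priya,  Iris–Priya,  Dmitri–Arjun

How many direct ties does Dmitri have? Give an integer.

2

Dmitri is directly tied to Arjun and Priya. That is 2 neighbors, so the degree of Dmitri is 2.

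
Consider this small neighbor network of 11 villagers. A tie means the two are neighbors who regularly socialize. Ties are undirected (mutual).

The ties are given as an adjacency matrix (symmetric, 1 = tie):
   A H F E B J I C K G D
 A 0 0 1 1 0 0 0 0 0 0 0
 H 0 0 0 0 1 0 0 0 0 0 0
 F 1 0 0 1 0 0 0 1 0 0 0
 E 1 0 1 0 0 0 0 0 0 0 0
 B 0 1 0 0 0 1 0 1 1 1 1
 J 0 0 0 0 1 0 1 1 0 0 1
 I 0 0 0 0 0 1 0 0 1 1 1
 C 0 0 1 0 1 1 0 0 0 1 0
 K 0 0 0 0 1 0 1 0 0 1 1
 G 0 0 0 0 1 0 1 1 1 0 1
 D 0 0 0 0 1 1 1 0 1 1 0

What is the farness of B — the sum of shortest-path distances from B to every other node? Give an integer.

Distances from B: A:3, C:1, D:1, E:3, F:2, G:1, H:1, I:2, J:1, K:1.
Sum = 3 + 1 + 1 + 3 + 2 + 1 + 1 + 2 + 1 + 1 = 16.

16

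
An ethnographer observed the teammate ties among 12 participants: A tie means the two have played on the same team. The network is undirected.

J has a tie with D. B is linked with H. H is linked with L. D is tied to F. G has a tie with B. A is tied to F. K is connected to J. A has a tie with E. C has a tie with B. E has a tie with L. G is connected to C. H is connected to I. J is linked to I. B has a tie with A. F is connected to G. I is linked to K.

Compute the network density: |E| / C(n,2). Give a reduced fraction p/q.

8/33

There are 16 edges and 12 nodes, so the maximum possible is C(12,2) = 66.
Density = 16/66 = 8/33.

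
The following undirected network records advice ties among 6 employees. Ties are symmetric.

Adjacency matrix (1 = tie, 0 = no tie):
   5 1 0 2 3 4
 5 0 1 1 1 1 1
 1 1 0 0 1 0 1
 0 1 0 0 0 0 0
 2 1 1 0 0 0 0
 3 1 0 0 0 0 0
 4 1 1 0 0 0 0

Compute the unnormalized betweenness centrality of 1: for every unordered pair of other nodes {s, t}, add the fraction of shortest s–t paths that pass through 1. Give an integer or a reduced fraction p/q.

1/2

Pairs whose geodesics pass through 1 — 2–4: 1/2.
All other pairs contribute 0.
Summing the contributions gives betweenness(1) = 1/2.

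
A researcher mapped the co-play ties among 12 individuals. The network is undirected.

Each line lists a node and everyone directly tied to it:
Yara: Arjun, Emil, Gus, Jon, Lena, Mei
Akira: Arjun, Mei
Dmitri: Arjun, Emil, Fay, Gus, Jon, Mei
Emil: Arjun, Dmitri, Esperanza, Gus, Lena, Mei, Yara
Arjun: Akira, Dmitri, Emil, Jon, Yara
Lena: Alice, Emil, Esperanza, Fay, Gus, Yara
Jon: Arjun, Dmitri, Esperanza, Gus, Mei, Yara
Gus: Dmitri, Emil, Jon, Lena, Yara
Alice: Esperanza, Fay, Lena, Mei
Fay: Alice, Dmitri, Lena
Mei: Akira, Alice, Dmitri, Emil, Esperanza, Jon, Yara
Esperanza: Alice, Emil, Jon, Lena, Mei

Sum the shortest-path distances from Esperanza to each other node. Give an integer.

Distances from Esperanza: Akira:2, Alice:1, Arjun:2, Dmitri:2, Emil:1, Fay:2, Gus:2, Jon:1, Lena:1, Mei:1, Yara:2.
Sum = 2 + 1 + 2 + 2 + 1 + 2 + 2 + 1 + 1 + 1 + 2 = 17.

17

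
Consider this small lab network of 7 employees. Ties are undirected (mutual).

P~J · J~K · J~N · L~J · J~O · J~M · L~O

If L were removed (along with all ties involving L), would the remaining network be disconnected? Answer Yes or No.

Even without L, every remaining node can still reach every other (the residual graph is connected), so L is not a cut vertex.

No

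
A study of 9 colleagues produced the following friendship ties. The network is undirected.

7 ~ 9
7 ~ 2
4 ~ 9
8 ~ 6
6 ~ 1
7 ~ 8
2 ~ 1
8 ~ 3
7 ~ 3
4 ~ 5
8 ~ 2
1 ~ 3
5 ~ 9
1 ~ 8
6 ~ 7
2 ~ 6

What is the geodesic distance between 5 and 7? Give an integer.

One shortest route is 5 – 9 – 7, which uses 2 edges, and 5 and 7 are not directly tied, so nothing shorter exists. So d(5,7) = 2.

2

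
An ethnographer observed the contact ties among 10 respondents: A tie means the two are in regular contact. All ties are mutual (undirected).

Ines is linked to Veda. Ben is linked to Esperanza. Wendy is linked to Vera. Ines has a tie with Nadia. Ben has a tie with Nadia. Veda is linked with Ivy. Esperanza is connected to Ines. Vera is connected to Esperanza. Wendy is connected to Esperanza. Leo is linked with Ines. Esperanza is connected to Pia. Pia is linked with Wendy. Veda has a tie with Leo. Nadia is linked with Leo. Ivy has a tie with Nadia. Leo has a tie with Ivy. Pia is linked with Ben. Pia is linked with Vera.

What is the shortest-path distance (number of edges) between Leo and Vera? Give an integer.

3

One shortest route is Leo – Ines – Esperanza – Vera, which uses 3 edges, and at distance 2 from Leo we only reach {Ben, Esperanza}, which does not include Vera. So d(Leo,Vera) = 3.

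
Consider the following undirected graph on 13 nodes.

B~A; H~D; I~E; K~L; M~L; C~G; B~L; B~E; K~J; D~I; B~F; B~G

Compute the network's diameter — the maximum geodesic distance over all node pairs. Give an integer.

Eccentricity of each node (its greatest distance to any other): A:5, B:4, C:6, D:6, E:4, F:5, G:5, H:7, I:5, J:7, K:6, L:5, M:6.
The maximum eccentricity is 7, realized for instance by the pair H–J via H – D – I – E – B – L – K – J. So the diameter is 7.

7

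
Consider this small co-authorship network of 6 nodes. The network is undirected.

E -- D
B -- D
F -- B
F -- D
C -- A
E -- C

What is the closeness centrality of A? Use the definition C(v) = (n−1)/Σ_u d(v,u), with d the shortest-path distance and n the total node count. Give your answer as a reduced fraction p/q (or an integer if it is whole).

5/14

Distances from A: B:4, C:1, D:3, E:2, F:4. Sum = 14.
n = 6, so closeness = 5/14.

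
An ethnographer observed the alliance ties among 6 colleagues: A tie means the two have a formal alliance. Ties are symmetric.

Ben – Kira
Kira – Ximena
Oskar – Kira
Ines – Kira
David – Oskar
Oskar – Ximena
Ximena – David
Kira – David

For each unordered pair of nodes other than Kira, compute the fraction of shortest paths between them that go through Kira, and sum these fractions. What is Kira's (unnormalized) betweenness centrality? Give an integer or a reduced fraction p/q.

Pairs whose geodesics pass through Kira — Ben–David: 1; Ben–Ximena: 1; Ben–Ines: 1; Ben–Oskar: 1; David–Ines: 1; Ximena–Ines: 1; Ines–Oskar: 1.
All other pairs contribute 0.
Summing the contributions gives betweenness(Kira) = 7.

7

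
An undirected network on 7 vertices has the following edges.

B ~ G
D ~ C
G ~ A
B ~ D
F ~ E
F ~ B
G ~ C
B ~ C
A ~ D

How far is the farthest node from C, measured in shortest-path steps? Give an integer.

3

Distances from C: A:2, B:1, D:1, E:3, F:2, G:1.
The largest is 3 (to E), so the eccentricity of C is 3.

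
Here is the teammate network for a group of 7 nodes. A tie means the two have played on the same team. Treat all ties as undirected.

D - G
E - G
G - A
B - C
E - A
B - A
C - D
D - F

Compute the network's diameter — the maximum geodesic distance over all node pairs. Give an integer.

3

Eccentricity of each node (its greatest distance to any other): A:3, B:3, C:3, D:2, E:3, F:3, G:2.
The maximum eccentricity is 3, realized for instance by the pair C–E via C – D – G – E. So the diameter is 3.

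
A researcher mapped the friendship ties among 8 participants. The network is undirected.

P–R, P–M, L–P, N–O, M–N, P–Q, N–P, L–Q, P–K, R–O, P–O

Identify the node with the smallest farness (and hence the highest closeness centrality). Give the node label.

Farness (sum of distances to all others) for each node — K:13, L:12, M:12, N:11, O:11, P:7, Q:12, R:12.
The smallest farness is 7, for P, so P has the highest closeness.

P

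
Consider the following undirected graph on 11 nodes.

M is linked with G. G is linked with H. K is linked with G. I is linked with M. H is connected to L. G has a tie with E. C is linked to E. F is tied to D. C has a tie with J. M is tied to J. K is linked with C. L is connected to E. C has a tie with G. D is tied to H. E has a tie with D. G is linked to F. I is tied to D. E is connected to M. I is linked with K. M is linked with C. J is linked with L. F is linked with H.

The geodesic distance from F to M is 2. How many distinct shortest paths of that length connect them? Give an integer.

1

The shortest distance is 2, and the only length-2 path is F–G–M. So there is exactly 1 shortest path.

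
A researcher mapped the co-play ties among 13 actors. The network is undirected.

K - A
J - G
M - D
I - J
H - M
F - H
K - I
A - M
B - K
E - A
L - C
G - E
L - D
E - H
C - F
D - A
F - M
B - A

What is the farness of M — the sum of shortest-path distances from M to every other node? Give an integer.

Distances from M: A:1, B:2, C:2, D:1, E:2, F:1, G:3, H:1, I:3, J:4, K:2, L:2.
Sum = 1 + 2 + 2 + 1 + 2 + 1 + 3 + 1 + 3 + 4 + 2 + 2 = 24.

24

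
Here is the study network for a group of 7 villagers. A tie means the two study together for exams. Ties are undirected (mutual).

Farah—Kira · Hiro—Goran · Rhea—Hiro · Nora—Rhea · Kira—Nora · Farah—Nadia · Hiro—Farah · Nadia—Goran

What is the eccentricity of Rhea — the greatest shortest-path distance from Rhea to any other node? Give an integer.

3

Distances from Rhea: Farah:2, Goran:2, Hiro:1, Kira:2, Nadia:3, Nora:1.
The largest is 3 (to Nadia), so the eccentricity of Rhea is 3.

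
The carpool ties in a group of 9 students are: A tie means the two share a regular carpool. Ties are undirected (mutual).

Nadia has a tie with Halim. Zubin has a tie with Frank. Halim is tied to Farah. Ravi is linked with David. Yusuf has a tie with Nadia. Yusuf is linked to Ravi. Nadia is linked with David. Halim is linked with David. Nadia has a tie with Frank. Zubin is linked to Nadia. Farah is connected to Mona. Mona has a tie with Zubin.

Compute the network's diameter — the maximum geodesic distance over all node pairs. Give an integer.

Eccentricity of each node (its greatest distance to any other): David:3, Farah:3, Frank:3, Halim:2, Mona:4, Nadia:2, Ravi:4, Yusuf:3, Zubin:3.
The maximum eccentricity is 4, realized for instance by the pair Mona–Ravi via Mona – Farah – Halim – David – Ravi. So the diameter is 4.

4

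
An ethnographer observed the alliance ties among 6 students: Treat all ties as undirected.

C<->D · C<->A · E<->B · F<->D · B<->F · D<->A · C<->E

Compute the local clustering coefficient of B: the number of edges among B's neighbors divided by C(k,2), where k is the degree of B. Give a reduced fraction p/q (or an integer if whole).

0

B's neighbors: E and F (k = 2).
Possible neighbor pairs: C(2,2) = 1. Edges among them: none → e = 0.
Clustering(B) = 0/1.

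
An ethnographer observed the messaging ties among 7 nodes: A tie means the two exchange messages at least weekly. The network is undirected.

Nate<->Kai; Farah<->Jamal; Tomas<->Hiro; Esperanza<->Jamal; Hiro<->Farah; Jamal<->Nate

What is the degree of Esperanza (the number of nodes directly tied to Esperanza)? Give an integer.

1

Esperanza is directly tied to Jamal. That is 1 neighbor, so the degree of Esperanza is 1.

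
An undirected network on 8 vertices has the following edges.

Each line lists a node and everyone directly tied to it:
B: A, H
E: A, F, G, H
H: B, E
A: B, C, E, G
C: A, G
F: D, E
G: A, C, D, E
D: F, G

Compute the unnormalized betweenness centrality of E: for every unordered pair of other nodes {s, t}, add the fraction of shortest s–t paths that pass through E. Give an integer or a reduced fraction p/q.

Pairs whose geodesics pass through E — F–H: 1; F–B: 2/2; F–A: 1; F–C: 2/3; F–G: 1/2; H–A: 1/2; H–C: 2/3; H–G: 1; H–D: 2/2.
All other pairs contribute 0.
Summing the contributions gives betweenness(E) = 22/3.

22/3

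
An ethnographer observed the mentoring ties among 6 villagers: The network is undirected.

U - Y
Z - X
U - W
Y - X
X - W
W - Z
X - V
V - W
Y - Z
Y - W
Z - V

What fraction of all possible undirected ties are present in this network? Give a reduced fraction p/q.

11/15

There are 11 edges and 6 nodes, so the maximum possible is C(6,2) = 15.
Density = 11/15.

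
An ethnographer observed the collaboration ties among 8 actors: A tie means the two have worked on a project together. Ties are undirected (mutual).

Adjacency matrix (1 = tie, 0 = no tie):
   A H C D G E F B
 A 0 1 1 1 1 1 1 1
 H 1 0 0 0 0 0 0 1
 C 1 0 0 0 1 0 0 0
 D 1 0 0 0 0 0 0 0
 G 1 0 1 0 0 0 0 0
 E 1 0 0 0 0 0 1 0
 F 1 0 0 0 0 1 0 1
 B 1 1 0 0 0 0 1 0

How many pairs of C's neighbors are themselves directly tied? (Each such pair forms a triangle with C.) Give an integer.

C's neighbors: A and G.
Neighbor pairs that are themselves tied: C–A–G. Each forms one triangle with C, for 1 in total.

1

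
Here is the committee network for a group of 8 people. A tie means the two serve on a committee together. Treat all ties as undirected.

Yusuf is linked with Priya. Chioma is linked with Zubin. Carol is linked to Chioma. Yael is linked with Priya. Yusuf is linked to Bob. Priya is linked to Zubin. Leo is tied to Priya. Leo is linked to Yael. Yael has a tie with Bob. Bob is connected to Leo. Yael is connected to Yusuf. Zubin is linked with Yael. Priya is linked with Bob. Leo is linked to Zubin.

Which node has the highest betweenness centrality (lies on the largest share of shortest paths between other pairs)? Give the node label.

Unnormalized betweenness of each node: Bob:1/3, Carol:0, Chioma:6, Leo:1, Priya:17/6, Yael:17/6, Yusuf:0, Zubin:10.
Zubin has the largest value, 10, making it the main broker — the node through which the most shortest paths run.

Zubin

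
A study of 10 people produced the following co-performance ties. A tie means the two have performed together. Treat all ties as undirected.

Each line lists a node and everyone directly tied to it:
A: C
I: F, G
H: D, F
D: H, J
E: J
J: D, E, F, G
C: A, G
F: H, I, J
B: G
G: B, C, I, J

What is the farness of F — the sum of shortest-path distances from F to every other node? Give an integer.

Distances from F: A:4, B:3, C:3, D:2, E:2, G:2, H:1, I:1, J:1.
Sum = 4 + 3 + 3 + 2 + 2 + 2 + 1 + 1 + 1 = 19.

19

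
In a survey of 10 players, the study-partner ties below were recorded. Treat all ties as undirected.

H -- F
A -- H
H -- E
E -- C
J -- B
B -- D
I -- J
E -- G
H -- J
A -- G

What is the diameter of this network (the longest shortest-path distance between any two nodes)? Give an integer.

Eccentricity of each node (its greatest distance to any other): A:4, B:4, C:5, D:5, E:4, F:4, G:5, H:3, I:4, J:3.
The maximum eccentricity is 5, realized for instance by the pair C–D via C – E – H – J – B – D. So the diameter is 5.

5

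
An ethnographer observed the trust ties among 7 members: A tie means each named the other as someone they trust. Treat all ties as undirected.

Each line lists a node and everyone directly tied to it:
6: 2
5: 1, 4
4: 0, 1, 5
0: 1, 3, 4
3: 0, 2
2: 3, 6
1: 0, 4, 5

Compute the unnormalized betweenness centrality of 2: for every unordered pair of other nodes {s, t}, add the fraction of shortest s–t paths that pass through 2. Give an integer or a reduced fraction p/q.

5

Pairs whose geodesics pass through 2 — 4–6: 1; 0–6: 1; 5–6: 2/2; 6–3: 1; 6–1: 1.
All other pairs contribute 0.
Summing the contributions gives betweenness(2) = 5.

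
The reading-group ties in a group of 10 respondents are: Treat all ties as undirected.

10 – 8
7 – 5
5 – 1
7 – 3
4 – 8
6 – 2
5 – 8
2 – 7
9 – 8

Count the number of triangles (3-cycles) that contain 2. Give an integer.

2's neighbors are 6 and 7, but none of them are tied to each other, so no triangle contains 2.

0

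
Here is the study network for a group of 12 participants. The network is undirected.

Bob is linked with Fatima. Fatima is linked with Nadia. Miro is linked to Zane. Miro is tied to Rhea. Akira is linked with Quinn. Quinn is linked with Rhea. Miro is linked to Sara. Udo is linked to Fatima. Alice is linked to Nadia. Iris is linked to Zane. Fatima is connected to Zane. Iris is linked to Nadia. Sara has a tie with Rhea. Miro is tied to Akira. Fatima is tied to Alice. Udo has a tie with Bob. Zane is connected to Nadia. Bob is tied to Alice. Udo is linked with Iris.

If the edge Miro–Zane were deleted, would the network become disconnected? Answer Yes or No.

Without the Miro–Zane edge there is no alternate route between Miro and Zane, so the network disconnects. It is a bridge.

Yes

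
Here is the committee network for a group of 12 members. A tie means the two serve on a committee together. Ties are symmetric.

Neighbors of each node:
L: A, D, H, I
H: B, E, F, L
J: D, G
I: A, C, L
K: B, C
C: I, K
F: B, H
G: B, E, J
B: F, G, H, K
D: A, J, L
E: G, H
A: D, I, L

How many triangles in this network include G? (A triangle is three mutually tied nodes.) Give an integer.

0

G's neighbors are B, E, and J, but none of them are tied to each other, so no triangle contains G.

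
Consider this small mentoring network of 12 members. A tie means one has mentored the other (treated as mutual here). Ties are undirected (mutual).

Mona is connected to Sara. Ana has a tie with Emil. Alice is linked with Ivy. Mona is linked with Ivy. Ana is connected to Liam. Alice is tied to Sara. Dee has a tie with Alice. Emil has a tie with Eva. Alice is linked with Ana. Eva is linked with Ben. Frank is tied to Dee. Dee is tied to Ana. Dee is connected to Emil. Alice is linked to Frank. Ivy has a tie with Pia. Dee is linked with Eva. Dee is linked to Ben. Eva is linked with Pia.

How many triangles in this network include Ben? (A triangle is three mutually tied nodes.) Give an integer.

1

Ben's neighbors: Dee and Eva.
Neighbor pairs that are themselves tied: Ben–Dee–Eva. Each forms one triangle with Ben, for 1 in total.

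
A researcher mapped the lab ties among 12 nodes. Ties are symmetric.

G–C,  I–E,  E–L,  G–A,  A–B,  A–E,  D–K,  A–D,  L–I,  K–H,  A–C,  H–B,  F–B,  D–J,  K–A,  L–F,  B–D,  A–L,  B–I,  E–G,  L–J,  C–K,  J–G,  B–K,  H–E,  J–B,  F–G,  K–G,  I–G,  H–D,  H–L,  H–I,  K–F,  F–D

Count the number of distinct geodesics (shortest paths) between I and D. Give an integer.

2

The shortest distance is 2. The length-2 paths are: I–B–D; I–H–D.
That gives 2 distinct shortest paths.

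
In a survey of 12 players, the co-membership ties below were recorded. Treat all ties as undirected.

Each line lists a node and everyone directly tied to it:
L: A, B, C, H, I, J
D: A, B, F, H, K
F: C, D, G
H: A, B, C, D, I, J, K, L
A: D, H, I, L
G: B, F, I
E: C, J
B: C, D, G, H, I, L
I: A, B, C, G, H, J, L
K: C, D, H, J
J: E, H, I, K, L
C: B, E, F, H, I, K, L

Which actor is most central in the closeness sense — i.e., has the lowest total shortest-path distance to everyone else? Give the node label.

Farness (sum of distances to all others) for each node — A:19, B:16, C:15, D:18, E:23, F:20, G:21, H:14, I:15, J:18, K:19, L:16.
The smallest farness is 14, for H, so H has the highest closeness.

H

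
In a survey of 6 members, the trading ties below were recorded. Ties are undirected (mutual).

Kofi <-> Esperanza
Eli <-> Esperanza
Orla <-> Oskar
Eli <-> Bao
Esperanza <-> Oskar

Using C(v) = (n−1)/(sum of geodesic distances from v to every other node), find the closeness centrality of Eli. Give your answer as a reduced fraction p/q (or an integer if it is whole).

Distances from Eli: Bao:1, Esperanza:1, Kofi:2, Orla:3, Oskar:2. Sum = 9.
n = 6, so closeness = 5/9.

5/9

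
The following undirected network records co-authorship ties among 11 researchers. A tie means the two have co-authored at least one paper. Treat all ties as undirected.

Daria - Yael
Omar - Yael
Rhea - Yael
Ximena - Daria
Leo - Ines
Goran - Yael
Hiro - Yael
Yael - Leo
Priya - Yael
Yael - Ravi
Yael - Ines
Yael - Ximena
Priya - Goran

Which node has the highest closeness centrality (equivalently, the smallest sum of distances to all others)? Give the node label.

Yael

Farness (sum of distances to all others) for each node — Daria:18, Goran:18, Hiro:19, Ines:18, Leo:18, Omar:19, Priya:18, Ravi:19, Rhea:19, Ximena:18, Yael:10.
The smallest farness is 10, for Yael, so Yael has the highest closeness.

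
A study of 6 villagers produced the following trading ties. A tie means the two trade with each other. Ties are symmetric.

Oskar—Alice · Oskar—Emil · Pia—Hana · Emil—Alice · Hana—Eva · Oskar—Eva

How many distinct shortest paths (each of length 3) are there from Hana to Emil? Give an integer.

1

The shortest distance is 3, and the only length-3 path is Hana–Eva–Oskar–Emil. So there is exactly 1 shortest path.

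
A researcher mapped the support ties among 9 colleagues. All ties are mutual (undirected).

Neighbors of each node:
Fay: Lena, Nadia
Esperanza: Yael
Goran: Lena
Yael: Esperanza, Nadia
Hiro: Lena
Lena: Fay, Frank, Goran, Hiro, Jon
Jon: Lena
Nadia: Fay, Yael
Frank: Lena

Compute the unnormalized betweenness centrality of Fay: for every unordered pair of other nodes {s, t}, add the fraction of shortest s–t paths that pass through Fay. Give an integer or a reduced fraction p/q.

Pairs whose geodesics pass through Fay — Nadia–Jon: 1; Nadia–Frank: 1; Nadia–Hiro: 1; Nadia–Goran: 1; Nadia–Lena: 1; Jon–Yael: 1; Jon–Esperanza: 1; Yael–Frank: 1; Yael–Hiro: 1; Yael–Goran: 1; Yael–Lena: 1; Frank–Esperanza: 1; Hiro–Esperanza: 1; Esperanza–Goran: 1 … (+1 more pairs).
All other pairs contribute 0.
Summing the contributions gives betweenness(Fay) = 15.

15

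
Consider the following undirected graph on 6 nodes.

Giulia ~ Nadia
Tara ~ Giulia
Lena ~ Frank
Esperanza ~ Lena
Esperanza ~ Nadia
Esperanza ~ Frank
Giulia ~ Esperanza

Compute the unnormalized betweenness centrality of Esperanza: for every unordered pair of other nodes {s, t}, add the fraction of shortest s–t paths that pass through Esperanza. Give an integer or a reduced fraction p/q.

Pairs whose geodesics pass through Esperanza — Nadia–Frank: 1; Nadia–Lena: 1; Frank–Giulia: 1; Frank–Tara: 1; Lena–Giulia: 1; Lena–Tara: 1.
All other pairs contribute 0.
Summing the contributions gives betweenness(Esperanza) = 6.

6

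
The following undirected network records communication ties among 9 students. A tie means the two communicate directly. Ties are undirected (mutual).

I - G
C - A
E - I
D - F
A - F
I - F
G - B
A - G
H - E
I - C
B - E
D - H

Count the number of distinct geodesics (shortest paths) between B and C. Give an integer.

The shortest distance is 3. The length-3 paths are: B–G–A–C; B–G–I–C; B–E–I–C.
That gives 3 distinct shortest paths.

3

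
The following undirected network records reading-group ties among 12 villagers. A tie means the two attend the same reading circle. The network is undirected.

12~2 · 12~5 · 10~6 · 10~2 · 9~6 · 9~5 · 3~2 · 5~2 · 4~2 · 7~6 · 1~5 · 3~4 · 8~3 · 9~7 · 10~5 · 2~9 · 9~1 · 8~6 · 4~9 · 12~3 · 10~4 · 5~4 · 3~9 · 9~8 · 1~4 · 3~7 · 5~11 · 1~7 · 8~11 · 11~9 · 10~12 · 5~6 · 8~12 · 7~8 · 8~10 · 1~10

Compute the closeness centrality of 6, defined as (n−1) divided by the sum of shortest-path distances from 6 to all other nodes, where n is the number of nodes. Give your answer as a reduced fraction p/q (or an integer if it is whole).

11/17

Distances from 6: 1:2, 2:2, 3:2, 4:2, 5:1, 7:1, 8:1, 9:1, 10:1, 11:2, 12:2. Sum = 17.
n = 12, so closeness = 11/17.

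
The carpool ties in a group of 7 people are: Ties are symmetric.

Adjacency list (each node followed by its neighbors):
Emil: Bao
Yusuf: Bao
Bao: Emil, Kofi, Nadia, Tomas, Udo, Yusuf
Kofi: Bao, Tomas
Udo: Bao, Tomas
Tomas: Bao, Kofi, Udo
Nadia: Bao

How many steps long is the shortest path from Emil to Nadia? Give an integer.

2

One shortest route is Emil – Bao – Nadia, which uses 2 edges, and Emil and Nadia are not directly tied, so nothing shorter exists. So d(Emil,Nadia) = 2.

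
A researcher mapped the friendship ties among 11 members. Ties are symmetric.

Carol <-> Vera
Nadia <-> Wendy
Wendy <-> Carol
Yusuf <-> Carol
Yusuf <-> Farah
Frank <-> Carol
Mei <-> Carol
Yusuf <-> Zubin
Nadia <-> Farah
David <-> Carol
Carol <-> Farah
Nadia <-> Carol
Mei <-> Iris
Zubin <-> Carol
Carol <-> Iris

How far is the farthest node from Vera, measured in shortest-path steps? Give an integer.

2

Distances from Vera: Carol:1, David:2, Farah:2, Frank:2, Iris:2, Mei:2, Nadia:2, Wendy:2, Yusuf:2, Zubin:2.
The largest is 2 (to Mei, Iris, Wendy, David, Frank, Farah, Zubin, Nadia, and Yusuf), so the eccentricity of Vera is 2.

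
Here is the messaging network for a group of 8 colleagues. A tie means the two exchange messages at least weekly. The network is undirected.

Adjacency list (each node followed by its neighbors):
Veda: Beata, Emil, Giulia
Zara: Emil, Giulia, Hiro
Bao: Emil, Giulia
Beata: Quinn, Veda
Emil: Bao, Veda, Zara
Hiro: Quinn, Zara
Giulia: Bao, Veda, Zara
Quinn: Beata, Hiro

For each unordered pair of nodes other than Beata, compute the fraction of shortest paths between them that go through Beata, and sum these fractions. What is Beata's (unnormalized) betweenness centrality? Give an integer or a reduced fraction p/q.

Pairs whose geodesics pass through Beata — Veda–Quinn: 1; Veda–Hiro: 1/3; Quinn–Giulia: 1/2; Quinn–Bao: 2/4; Quinn–Emil: 1/2.
All other pairs contribute 0.
Summing the contributions gives betweenness(Beata) = 17/6.

17/6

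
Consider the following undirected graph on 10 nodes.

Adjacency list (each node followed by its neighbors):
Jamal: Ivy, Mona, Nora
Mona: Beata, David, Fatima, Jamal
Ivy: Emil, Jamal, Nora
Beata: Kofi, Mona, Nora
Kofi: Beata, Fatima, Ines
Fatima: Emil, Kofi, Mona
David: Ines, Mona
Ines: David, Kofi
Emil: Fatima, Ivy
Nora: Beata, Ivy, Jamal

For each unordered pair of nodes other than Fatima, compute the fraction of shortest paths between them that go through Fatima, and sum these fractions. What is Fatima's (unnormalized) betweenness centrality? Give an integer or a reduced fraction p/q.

19/3

Pairs whose geodesics pass through Fatima — Emil–Beata: 2/3; Emil–Kofi: 1; Emil–Ines: 1; Emil–David: 1; Emil–Mona: 1; Ivy–Kofi: 1/2; Ivy–Ines: 1/3; Jamal–Kofi: 1/3; Kofi–Mona: 1/2.
All other pairs contribute 0.
Summing the contributions gives betweenness(Fatima) = 19/3.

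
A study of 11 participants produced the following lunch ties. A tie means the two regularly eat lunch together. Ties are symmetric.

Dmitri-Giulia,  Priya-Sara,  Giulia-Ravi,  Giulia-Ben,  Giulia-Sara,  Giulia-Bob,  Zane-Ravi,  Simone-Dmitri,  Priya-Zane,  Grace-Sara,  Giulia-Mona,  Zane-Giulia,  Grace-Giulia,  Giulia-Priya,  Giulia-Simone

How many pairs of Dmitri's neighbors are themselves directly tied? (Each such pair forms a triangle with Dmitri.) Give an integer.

Dmitri's neighbors: Giulia and Simone.
Neighbor pairs that are themselves tied: Dmitri–Giulia–Simone. Each forms one triangle with Dmitri, for 1 in total.

1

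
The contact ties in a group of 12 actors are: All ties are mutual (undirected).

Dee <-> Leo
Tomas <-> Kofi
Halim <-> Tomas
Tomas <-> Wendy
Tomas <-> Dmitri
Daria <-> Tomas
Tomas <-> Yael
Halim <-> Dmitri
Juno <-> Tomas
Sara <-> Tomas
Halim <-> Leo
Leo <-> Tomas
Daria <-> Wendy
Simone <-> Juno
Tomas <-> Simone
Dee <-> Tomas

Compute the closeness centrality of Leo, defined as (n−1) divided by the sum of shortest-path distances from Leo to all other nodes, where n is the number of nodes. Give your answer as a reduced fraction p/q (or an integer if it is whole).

Distances from Leo: Daria:2, Dee:1, Dmitri:2, Halim:1, Juno:2, Kofi:2, Sara:2, Simone:2, Tomas:1, Wendy:2, Yael:2. Sum = 19.
n = 12, so closeness = 11/19.

11/19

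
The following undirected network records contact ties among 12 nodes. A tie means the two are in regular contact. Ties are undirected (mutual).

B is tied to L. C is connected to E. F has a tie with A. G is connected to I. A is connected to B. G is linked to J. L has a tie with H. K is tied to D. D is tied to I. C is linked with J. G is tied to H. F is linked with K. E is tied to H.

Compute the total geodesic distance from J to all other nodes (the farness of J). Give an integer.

Distances from J: A:5, B:4, C:1, D:3, E:2, F:5, G:1, H:2, I:2, K:4, L:3.
Sum = 5 + 4 + 1 + 3 + 2 + 5 + 1 + 2 + 2 + 4 + 3 = 32.

32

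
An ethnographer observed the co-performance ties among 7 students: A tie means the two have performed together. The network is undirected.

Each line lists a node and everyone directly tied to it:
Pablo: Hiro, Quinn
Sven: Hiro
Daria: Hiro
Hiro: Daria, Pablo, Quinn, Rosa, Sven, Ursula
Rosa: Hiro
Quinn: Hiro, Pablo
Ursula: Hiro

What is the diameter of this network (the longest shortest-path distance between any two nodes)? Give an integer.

Eccentricity of each node (its greatest distance to any other): Daria:2, Hiro:1, Pablo:2, Quinn:2, Rosa:2, Sven:2, Ursula:2.
The maximum eccentricity is 2, realized for instance by the pair Ursula–Pablo via Ursula – Hiro – Pablo. So the diameter is 2.

2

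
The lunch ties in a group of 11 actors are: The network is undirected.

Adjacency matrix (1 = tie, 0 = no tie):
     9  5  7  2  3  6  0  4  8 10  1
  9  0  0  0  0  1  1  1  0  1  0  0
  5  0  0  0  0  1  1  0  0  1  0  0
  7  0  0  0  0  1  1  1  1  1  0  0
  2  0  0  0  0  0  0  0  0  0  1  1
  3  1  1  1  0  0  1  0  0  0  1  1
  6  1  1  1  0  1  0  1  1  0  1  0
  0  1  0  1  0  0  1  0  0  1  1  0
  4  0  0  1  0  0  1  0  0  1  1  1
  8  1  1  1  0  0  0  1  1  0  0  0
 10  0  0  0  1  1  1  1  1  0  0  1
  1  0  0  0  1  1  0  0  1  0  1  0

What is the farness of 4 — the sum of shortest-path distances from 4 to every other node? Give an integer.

15

Distances from 4: 0:2, 1:1, 2:2, 3:2, 5:2, 6:1, 7:1, 8:1, 9:2, 10:1.
Sum = 2 + 1 + 2 + 2 + 2 + 1 + 1 + 1 + 2 + 1 = 15.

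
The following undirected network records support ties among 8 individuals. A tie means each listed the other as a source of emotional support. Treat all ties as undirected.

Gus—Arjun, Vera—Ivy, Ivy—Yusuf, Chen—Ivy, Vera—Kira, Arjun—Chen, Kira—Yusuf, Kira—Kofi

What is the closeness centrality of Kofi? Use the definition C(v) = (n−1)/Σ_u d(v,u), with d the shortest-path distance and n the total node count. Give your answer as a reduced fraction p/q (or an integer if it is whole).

Distances from Kofi: Arjun:5, Chen:4, Gus:6, Ivy:3, Kira:1, Vera:2, Yusuf:2. Sum = 23.
n = 8, so closeness = 7/23.

7/23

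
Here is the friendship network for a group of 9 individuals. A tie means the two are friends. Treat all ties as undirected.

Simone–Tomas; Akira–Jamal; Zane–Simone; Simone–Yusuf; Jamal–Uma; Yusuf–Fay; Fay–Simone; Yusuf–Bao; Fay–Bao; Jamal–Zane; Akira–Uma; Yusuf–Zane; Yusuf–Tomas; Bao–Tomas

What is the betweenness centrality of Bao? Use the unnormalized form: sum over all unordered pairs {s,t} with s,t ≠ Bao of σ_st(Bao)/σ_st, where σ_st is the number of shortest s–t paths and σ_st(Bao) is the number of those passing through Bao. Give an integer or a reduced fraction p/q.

1/3

Pairs whose geodesics pass through Bao — Tomas–Fay: 1/3.
All other pairs contribute 0.
Summing the contributions gives betweenness(Bao) = 1/3.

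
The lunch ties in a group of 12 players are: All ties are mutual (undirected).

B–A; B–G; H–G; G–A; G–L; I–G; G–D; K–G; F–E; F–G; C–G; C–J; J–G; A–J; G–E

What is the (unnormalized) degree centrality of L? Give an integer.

1

L is directly tied to G. That is 1 neighbor, so the degree of L is 1.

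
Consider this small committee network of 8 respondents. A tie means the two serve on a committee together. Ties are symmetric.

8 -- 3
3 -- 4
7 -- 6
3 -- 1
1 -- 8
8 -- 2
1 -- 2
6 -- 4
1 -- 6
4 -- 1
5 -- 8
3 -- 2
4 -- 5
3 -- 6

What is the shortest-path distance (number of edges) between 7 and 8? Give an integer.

One shortest route is 7 – 6 – 1 – 8, which uses 3 edges, and at distance 2 from 7 we only reach {1, 3, 4}, which does not include 8. So d(7,8) = 3.

3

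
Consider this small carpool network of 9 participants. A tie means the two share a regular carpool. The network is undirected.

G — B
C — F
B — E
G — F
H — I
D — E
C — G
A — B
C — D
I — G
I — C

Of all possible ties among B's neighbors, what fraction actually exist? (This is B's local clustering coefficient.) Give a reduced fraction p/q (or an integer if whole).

0

B's neighbors: A, E, and G (k = 3).
Possible neighbor pairs: C(3,2) = 3. Edges among them: none → e = 0.
Clustering(B) = 0/3 = 0.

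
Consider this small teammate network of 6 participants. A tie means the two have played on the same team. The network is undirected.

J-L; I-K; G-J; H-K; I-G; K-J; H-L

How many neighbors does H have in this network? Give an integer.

2

H is directly tied to K and L. That is 2 neighbors, so the degree of H is 2.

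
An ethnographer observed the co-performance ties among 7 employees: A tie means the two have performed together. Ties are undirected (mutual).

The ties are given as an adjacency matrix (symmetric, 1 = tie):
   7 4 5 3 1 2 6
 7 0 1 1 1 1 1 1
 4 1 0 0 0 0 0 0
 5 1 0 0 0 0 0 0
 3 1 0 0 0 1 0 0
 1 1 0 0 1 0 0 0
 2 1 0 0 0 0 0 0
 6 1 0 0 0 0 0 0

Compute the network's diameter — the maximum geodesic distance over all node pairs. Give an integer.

Eccentricity of each node (its greatest distance to any other): 1:2, 2:2, 3:2, 4:2, 5:2, 6:2, 7:1.
The maximum eccentricity is 2, realized for instance by the pair 4–5 via 4 – 7 – 5. So the diameter is 2.

2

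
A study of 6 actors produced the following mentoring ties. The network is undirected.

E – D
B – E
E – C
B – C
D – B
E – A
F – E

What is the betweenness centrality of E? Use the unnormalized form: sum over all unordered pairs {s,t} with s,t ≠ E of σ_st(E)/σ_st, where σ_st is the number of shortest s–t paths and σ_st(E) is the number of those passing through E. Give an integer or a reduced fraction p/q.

Pairs whose geodesics pass through E — C–D: 1/2; C–A: 1; C–F: 1; B–A: 1; B–F: 1; D–A: 1; D–F: 1; A–F: 1.
All other pairs contribute 0.
Summing the contributions gives betweenness(E) = 15/2.

15/2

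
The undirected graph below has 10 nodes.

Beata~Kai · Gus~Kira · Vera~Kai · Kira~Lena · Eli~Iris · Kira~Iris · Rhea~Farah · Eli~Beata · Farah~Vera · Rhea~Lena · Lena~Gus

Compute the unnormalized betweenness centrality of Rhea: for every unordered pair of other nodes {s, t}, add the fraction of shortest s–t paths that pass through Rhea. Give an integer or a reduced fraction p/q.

17/2

Pairs whose geodesics pass through Rhea — Lena–Kai: 1; Lena–Vera: 1; Lena–Farah: 1; Gus–Kai: 1/2; Gus–Vera: 1; Gus–Farah: 1; Kira–Vera: 1; Kira–Farah: 1; Iris–Farah: 1.
All other pairs contribute 0.
Summing the contributions gives betweenness(Rhea) = 17/2.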